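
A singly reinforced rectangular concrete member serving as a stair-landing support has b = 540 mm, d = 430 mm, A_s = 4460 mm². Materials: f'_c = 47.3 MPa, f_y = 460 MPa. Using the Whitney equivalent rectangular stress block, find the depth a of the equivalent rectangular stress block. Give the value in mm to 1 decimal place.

a ≈ 94.5 mm

T = A_s f_y = 4460 × 460 = 2051600 N = 2051.6 kN.
Setting C = 0.85 f'_c a b equal to T: a = 2051600/(0.85 × 47.3 × 540) = 94.5 mm.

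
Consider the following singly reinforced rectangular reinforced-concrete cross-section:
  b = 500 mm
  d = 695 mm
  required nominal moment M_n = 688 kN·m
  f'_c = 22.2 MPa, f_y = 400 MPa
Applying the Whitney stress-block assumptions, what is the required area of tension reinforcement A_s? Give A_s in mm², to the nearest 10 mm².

A_s ≈ 2700 mm²

With M_n = 0.85 f'_c a b (d − a/2), solve the quadratic for a:
a = d − √(d² − 2M_n/(0.85 f'_c b)) = 695 − √(695² − 2 × 688×10⁶/(0.85 × 22.2 × 500)) = 114.32 mm.
A_s = 0.85 f'_c a b / f_y = 0.85 × 22.2 × 114.32 × 500 / 400 = 2696.5 mm².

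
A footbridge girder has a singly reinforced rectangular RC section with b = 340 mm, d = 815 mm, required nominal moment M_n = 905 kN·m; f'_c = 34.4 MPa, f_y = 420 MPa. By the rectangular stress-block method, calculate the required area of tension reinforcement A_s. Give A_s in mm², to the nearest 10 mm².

With M_n = 0.85 f'_c a b (d − a/2), solve the quadratic for a:
a = d − √(d² − 2M_n/(0.85 f'_c b)) = 815 − √(815² − 2 × 905×10⁶/(0.85 × 34.4 × 340)) = 120.62 mm.
A_s = 0.85 f'_c a b / f_y = 0.85 × 34.4 × 120.62 × 340 / 420 = 2855.1 mm².

A_s ≈ 2860 mm²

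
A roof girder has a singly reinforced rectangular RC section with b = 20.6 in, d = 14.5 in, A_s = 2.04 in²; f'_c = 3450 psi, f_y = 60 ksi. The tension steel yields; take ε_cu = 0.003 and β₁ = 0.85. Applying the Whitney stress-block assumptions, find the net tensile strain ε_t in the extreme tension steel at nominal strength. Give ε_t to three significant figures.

ε_t ≈ 0.0152

a = A_s f_y/(0.85 f'_c b) = 2.026 in.
β₁ = 0.85, so c = a/β₁ = 2.026/0.85 = 2.384 in.
From the linear strain diagram with ε_cu = 0.003: ε_t = 0.003 (d − c)/c = 0.003 × (14.5 − 2.384)/2.384 = 0.0152.
Since ε_t ≥ 0.005, the section is tension-controlled.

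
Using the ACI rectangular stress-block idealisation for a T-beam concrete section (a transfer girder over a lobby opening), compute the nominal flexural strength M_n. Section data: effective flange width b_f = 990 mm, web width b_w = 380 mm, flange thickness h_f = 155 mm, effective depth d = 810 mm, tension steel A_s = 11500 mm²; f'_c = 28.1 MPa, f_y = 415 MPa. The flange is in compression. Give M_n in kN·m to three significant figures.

Tension: T = A_s f_y = 11500 × 415 = 4772500 N.
Try a within the flange: a = T/(0.85 f'_c b_f) = 4772500/(0.85 × 28.1 × 990) = 201.83 mm.
a = 201.83 > h_f = 155 mm: the block extends into the web. Split into flange-overhang and web parts.
C_f = 0.85 f'_c (b_f − b_w) h_f = 0.85 × 28.1 × (990 − 380) × 155 = 2258327 N.
Remaining web compression depth: a_w = (T − C_f)/(0.85 f'_c b_w) = (4772500 − 2258327)/(0.85 × 28.1 × 380) = 277.00 mm.
M_n = C_f(d − h_f/2) + (T − C_f)(d − a_w/2) = 2258327 × (810 − 77.5) + 2514173 × (810 − 138.5) = 1654.22 + 1688.27 = 3342.49 × 10⁶ N·mm.
M_n = 3342.49 kN·m.

M_n ≈ 3340 kN·m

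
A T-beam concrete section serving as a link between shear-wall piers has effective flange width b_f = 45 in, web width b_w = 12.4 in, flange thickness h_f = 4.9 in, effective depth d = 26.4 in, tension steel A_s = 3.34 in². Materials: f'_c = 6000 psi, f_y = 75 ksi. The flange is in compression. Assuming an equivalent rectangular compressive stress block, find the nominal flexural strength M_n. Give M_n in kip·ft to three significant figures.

Tension: T = A_s f_y = 3.34 × 75 = 250.5 kips.
Try a within the flange: a = T/(0.85 f'_c b_f) = 250.5/(0.85 × 6 × 45) = 1.092 in.
Since a = 1.092 ≤ h_f = 4.9 in, the stress block lies entirely in the flange; analyse as a rectangular beam of width b_f.
M_n = T(d − a/2) = 250.5 × (26.4 − 0.546) = 6476.4 kip·in.
M_n = 6476.4/12 = 539.70 kip·ft.

M_n ≈ 540 kip·ft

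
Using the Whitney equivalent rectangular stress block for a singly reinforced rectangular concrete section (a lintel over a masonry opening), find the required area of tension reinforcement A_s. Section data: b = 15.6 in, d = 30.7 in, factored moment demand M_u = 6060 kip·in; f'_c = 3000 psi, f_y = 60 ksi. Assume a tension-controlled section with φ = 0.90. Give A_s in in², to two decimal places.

M_n = M_u/φ = 6060/0.90 = 6733.33 kip·in.
From M_n = 0.85 f'_c a b (d − a/2):
a = d − √(d² − 2M_n/(0.85 f'_c b)) = 30.7 − √(30.7² − 2 × 6733.33/(0.85 × 3 × 15.6)) = 6.124 in.
A_s = 0.85 f'_c a b / f_y = 0.85 × 3 × 6.124 × 15.6 / 60 = 4.060 in².

A_s ≈ 4.06 in²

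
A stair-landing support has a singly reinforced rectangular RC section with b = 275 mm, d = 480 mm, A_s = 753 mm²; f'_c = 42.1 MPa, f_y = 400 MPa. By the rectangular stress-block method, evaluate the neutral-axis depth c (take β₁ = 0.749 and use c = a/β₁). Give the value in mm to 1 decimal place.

c ≈ 40.9 mm

T = A_s f_y = 753 × 400 = 301200 N = 301.2 kN.
Setting C = 0.85 f'_c a b equal to T: a = 301200/(0.85 × 42.1 × 275) = 30.607 mm.
With β₁ = 0.749, c = a/β₁ = 30.607/0.749 = 40.9 mm.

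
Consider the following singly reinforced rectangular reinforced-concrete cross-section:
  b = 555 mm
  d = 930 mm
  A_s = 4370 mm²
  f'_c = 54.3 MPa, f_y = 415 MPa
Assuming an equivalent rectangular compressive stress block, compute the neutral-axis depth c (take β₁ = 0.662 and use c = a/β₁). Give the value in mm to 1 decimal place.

c ≈ 106.9 mm

T = A_s f_y = 4370 × 415 = 1813550 N = 1813.55 kN.
Setting C = 0.85 f'_c a b equal to T: a = 1813550/(0.85 × 54.3 × 555) = 70.797 mm.
With β₁ = 0.662, c = a/β₁ = 70.797/0.662 = 106.9 mm.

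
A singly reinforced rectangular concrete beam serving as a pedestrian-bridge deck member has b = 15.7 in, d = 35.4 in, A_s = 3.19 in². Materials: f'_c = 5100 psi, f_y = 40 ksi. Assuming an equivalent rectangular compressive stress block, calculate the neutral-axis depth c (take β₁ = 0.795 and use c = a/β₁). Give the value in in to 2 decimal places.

T = A_s f_y = 3.19 × 40 = 127.6 kips.
a = T/(0.85 f'_c b) = 127.6/(0.85 × 5.1 × 15.7) = 1.8748 in.
With β₁ = 0.795, c = a/β₁ = 1.8748/0.795 = 2.36 in.

c ≈ 2.36 in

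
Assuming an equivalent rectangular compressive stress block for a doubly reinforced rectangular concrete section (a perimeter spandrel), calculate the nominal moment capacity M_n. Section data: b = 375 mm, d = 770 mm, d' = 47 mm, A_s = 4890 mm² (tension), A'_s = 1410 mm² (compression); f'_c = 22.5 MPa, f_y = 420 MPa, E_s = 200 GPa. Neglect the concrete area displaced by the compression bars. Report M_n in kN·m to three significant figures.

M_n ≈ 1400 kN·m

Assume both tension and compression steel yield.
Net tension couple steel: A_s − A'_s = 3480 mm².
a = (A_s − A'_s) f_y / (0.85 f'_c b) = 1461600/(0.85 × 22.5 × 375) = 203.80 mm.
c = a/β₁ = 203.80/0.85 = 239.76 mm; ε'_s = 0.003(c − d')/c = 0.0024 ≥ f_y/E_s = 0.0021, so compression steel does yield.
M_n = (A_s − A'_s) f_y (d − a/2) + A'_s f_y (d − d') = [1461600 × (770 − 101.9) + 592200 × (770 − 47)] × 10⁻⁶ = 976.49 + 428.16 = 1404.65 kN·m.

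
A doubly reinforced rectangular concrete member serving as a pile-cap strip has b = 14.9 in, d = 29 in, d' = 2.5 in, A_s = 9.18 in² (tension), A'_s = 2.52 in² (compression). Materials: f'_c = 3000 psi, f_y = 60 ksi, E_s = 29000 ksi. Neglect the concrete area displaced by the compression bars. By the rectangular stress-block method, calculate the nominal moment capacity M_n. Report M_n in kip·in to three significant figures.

M_n ≈ 13500 kip·in

Assume both steels yield.
a = (A_s − A'_s) f_y/(0.85 f'_c b) = (9.18 − 2.52) × 60/(0.85 × 3 × 14.9) = 10.517 in.
c = a/β₁ = 10.517/0.85 = 12.373 in; ε'_s = 0.003(c − d')/c = 0.0024 ≥ ε_y = 0.0021, so the compression steel yields.
M_n = (A_s − A'_s) f_y (d − a/2) + A'_s f_y (d − d') = 399.6 × (29 − 5.2585) + 151.2 × (29 − 2.5) = 9487.1 + 4006.8 = 13493.9 kip·in.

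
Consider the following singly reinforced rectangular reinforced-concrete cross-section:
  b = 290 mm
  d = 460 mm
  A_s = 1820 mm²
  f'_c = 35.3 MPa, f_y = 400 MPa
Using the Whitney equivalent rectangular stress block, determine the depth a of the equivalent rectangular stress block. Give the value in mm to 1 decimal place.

a ≈ 83.7 mm

T = A_s f_y = 1820 × 400 = 728000 N = 728 kN.
Setting C = 0.85 f'_c a b equal to T: a = 728000/(0.85 × 35.3 × 290) = 83.7 mm.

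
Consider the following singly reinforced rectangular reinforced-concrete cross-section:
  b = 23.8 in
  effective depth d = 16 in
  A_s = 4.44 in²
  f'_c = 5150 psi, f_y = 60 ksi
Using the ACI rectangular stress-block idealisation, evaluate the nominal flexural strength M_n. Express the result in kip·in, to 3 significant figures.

T = A_s f_y = 4.44 × 60 = 266.4 kips.
a = T/(0.85 f'_c b) = 266.4/(0.85 × 5.15 × 23.8) = 2.557 in.
M_n = T(d − a/2) = 266.4 × (16 − 1.2785) = 3921.8 kip·in.

M_n ≈ 3920 kip·in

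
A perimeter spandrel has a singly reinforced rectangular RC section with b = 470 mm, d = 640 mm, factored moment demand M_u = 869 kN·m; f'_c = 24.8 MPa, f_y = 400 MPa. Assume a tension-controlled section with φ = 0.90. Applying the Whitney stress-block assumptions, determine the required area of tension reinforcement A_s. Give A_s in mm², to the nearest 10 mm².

A_s ≈ 4380 mm²

M_n = M_u/φ = 869/0.90 = 965.556 kN·m.
With M_n = 0.85 f'_c a b (d − a/2), solve the quadratic for a:
a = d − √(d² − 2M_n/(0.85 f'_c b)) = 640 − √(640² − 2 × 965.556×10⁶/(0.85 × 24.8 × 470)) = 176.66 mm.
A_s = 0.85 f'_c a b / f_y = 0.85 × 24.8 × 176.66 × 470 / 400 = 4375.7 mm².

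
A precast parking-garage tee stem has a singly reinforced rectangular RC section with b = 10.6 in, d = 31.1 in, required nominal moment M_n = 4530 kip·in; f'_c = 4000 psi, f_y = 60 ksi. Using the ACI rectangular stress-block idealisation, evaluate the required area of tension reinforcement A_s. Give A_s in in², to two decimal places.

A_s ≈ 2.61 in²

From M_n = 0.85 f'_c a b (d − a/2):
a = d − √(d² − 2M_n/(0.85 f'_c b)) = 31.1 − √(31.1² − 2 × 4530/(0.85 × 4 × 10.6)) = 4.345 in.
A_s = 0.85 f'_c a b / f_y = 0.85 × 4 × 4.345 × 10.6 / 60 = 2.610 in².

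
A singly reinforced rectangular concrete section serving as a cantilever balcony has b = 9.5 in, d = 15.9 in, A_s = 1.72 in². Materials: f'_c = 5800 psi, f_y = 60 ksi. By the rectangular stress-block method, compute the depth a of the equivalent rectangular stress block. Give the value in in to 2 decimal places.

T = A_s f_y = 1.72 × 60 = 103.2 kips.
a = T/(0.85 f'_c b) = 103.2/(0.85 × 5.8 × 9.5) = 2.20 in.

a ≈ 2.20 in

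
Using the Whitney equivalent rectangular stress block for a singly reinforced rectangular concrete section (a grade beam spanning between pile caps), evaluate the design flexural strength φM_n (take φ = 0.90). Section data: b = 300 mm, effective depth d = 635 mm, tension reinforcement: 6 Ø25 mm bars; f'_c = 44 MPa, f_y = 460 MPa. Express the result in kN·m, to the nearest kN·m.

φM_n ≈ 701 kN·m

A_s = 6 × 491 = 2946 mm².
T = A_s f_y = 2946 × 460 = 1355160 N = 1355.16 kN.
From C = T: a = T/(0.85 f'_c b) = 1355160/(0.85 × 44 × 300) = 120.78 mm.
M_n = T(d − a/2) = 1355.16 kN × (635 − 60.39) mm = 778.69 kN·m.
φM_n = 0.90 × 778.69 = 700.82 kN·m.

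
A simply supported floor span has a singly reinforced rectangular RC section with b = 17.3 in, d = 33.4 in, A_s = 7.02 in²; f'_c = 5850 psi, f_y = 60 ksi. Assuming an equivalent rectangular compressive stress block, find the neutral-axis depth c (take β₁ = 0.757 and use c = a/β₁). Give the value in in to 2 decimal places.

c ≈ 6.47 in

T = A_s f_y = 7.02 × 60 = 421.2 kips.
a = T/(0.85 f'_c b) = 421.2/(0.85 × 5.85 × 17.3) = 4.8963 in.
With β₁ = 0.757, c = a/β₁ = 4.8963/0.757 = 6.47 in.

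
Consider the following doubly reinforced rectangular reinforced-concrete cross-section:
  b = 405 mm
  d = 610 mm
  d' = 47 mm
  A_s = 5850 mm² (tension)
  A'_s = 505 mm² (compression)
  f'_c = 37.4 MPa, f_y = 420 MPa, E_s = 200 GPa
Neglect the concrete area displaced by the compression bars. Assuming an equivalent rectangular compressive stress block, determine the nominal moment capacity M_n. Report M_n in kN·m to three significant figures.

Assume both tension and compression steel yield.
Net tension couple steel: A_s − A'_s = 5345 mm².
a = (A_s − A'_s) f_y / (0.85 f'_c b) = 2244900/(0.85 × 37.4 × 405) = 174.36 mm.
c = a/β₁ = 174.36/0.783 = 222.68 mm; ε'_s = 0.003(c − d')/c = 0.0024 ≥ f_y/E_s = 0.0021, so compression steel does yield.
M_n = (A_s − A'_s) f_y (d − a/2) + A'_s f_y (d − d') = [2244900 × (610 − 87.18) + 212100 × (610 − 47)] × 10⁻⁶ = 1173.68 + 119.41 = 1293.09 kN·m.

M_n ≈ 1290 kN·m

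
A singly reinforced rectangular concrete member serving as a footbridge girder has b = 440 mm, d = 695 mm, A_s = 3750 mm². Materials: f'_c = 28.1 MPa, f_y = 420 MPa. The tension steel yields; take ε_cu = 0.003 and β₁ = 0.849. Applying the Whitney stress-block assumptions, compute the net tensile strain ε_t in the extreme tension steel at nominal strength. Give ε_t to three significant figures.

a = A_s f_y/(0.85 f'_c b) = 149.87 mm.
β₁ = 0.849, so c = a/β₁ = 149.87/0.849 = 176.53 mm.
From the linear strain diagram with ε_cu = 0.003: ε_t = 0.003 (d − c)/c = 0.003 × (695 − 176.53)/176.53 = 0.00881.
Since ε_t ≥ 0.005, the section is tension-controlled.

ε_t ≈ 0.00881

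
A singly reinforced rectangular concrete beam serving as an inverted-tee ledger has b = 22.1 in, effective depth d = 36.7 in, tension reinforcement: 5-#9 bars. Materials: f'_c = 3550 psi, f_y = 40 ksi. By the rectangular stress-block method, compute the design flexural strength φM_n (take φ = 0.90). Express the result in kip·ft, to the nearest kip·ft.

φM_n ≈ 528 kip·ft

A_s = 5 × 1 = 5 in².
T = A_s f_y = 5 × 40 = 200 kips.
a = T/(0.85 f'_c b) = 200/(0.85 × 3.55 × 22.1) = 2.999 in.
M_n = T(d − a/2) = 200 × (36.7 − 1.4995) = 7040.1 kip·in = 7040.1/12 = 586.68 kip·ft.
φM_n = 0.90 × 586.68 = 528.01 kip·ft.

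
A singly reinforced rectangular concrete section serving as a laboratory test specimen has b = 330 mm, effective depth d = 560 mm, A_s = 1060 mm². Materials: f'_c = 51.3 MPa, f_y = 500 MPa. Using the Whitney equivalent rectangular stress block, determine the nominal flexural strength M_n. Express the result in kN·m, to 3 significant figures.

T = A_s f_y = 1060 × 500 = 530000 N = 530 kN.
From C = T: a = T/(0.85 f'_c b) = 530000/(0.85 × 51.3 × 330) = 36.83 mm.
M_n = T(d − a/2) = 530 kN × (560 − 18.415) mm = 287.04 kN·m.

M_n ≈ 287 kN·m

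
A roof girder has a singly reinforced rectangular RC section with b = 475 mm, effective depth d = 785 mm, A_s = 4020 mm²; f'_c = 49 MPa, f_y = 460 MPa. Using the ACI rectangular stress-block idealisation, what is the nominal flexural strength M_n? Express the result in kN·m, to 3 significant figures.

M_n ≈ 1370 kN·m

T = A_s f_y = 4020 × 460 = 1849200 N = 1849.2 kN.
From C = T: a = T/(0.85 f'_c b) = 1849200/(0.85 × 49 × 475) = 93.47 mm.
M_n = T(d − a/2) = 1849.2 kN × (785 − 46.735) mm = 1365.20 kN·m.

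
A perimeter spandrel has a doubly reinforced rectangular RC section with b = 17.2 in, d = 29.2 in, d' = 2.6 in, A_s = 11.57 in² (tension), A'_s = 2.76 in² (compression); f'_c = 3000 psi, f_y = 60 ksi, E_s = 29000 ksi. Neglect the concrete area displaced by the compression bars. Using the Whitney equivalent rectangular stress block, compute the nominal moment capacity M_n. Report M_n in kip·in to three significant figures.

Assume both steels yield.
a = (A_s − A'_s) f_y/(0.85 f'_c b) = (11.57 − 2.76) × 60/(0.85 × 3 × 17.2) = 12.052 in.
c = a/β₁ = 12.052/0.85 = 14.179 in; ε'_s = 0.003(c − d')/c = 0.0024 ≥ ε_y = 0.0021, so the compression steel yields.
M_n = (A_s − A'_s) f_y (d − a/2) + A'_s f_y (d − d') = 528.6 × (29.2 − 6.026) + 165.6 × (29.2 − 2.6) = 12249.8 + 4405.0 = 16654.8 kip·in.

M_n ≈ 16700 kip·in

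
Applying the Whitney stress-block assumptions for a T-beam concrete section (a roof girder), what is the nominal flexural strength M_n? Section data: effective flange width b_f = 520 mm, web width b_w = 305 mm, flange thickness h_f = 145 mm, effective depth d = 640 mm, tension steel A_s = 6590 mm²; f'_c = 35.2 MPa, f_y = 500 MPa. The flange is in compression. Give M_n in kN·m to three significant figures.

Tension: T = A_s f_y = 6590 × 500 = 3295000 N.
Try a within the flange: a = T/(0.85 f'_c b_f) = 3295000/(0.85 × 35.2 × 520) = 211.78 mm.
a = 211.78 > h_f = 145 mm: the block extends into the web. Split into flange-overhang and web parts.
C_f = 0.85 f'_c (b_f − b_w) h_f = 0.85 × 35.2 × (520 − 305) × 145 = 932756 N.
Remaining web compression depth: a_w = (T − C_f)/(0.85 f'_c b_w) = (3295000 − 932756)/(0.85 × 35.2 × 305) = 258.86 mm.
M_n = C_f(d − h_f/2) + (T − C_f)(d − a_w/2) = 932756 × (640 − 72.5) + 2362244 × (640 − 129.43) = 529.34 + 1206.09 = 1735.43 × 10⁶ N·mm.
M_n = 1735.43 kN·m.

M_n ≈ 1740 kN·m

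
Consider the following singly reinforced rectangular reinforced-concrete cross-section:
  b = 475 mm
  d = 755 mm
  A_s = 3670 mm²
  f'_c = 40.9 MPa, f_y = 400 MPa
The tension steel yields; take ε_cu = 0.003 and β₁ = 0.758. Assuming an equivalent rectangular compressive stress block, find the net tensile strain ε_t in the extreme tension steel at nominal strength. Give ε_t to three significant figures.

ε_t ≈ 0.0163

a = A_s f_y/(0.85 f'_c b) = 88.90 mm.
β₁ = 0.758, so c = a/β₁ = 88.90/0.758 = 117.28 mm.
From the linear strain diagram with ε_cu = 0.003: ε_t = 0.003 (d − c)/c = 0.003 × (755 − 117.28)/117.28 = 0.0163.
Since ε_t ≥ 0.005, the section is tension-controlled.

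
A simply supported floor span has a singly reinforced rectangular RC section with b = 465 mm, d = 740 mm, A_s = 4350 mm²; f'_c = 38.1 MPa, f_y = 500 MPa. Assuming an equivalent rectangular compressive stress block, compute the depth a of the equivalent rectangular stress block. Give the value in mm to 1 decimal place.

T = A_s f_y = 4350 × 500 = 2175000 N = 2175 kN.
Setting C = 0.85 f'_c a b equal to T: a = 2175000/(0.85 × 38.1 × 465) = 144.4 mm.

a ≈ 144.4 mm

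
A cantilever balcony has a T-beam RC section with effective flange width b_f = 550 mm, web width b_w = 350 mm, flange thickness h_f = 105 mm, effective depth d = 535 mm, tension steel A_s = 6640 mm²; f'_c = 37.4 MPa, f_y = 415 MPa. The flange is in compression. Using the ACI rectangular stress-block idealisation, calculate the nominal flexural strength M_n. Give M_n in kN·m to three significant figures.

M_n ≈ 1240 kN·m

Tension: T = A_s f_y = 6640 × 415 = 2755600 N.
Try a within the flange: a = T/(0.85 f'_c b_f) = 2755600/(0.85 × 37.4 × 550) = 157.60 mm.
a = 157.60 > h_f = 105 mm: the block extends into the web. Split into flange-overhang and web parts.
C_f = 0.85 f'_c (b_f − b_w) h_f = 0.85 × 37.4 × (550 − 350) × 105 = 667590 N.
Remaining web compression depth: a_w = (T − C_f)/(0.85 f'_c b_w) = (2755600 − 667590)/(0.85 × 37.4 × 350) = 187.66 mm.
M_n = C_f(d − h_f/2) + (T − C_f)(d − a_w/2) = 667590 × (535 − 52.5) + 2088010 × (535 − 93.83) = 322.11 + 921.17 = 1243.28 × 10⁶ N·mm.
M_n = 1243.28 kN·m.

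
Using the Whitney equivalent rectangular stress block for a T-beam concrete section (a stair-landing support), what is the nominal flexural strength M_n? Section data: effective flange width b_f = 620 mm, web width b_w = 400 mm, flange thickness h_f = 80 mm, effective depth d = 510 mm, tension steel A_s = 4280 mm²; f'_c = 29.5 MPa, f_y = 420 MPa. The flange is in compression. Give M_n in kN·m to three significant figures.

Tension: T = A_s f_y = 4280 × 420 = 1797600 N.
Try a within the flange: a = T/(0.85 f'_c b_f) = 1797600/(0.85 × 29.5 × 620) = 115.63 mm.
a = 115.63 > h_f = 80 mm: the block extends into the web. Split into flange-overhang and web parts.
C_f = 0.85 f'_c (b_f − b_w) h_f = 0.85 × 29.5 × (620 − 400) × 80 = 441320 N.
Remaining web compression depth: a_w = (T − C_f)/(0.85 f'_c b_w) = (1797600 − 441320)/(0.85 × 29.5 × 400) = 135.22 mm.
M_n = C_f(d − h_f/2) + (T − C_f)(d − a_w/2) = 441320 × (510 − 40) + 1356280 × (510 − 67.61) = 207.42 + 600.00 = 807.42 × 10⁶ N·mm.
M_n = 807.42 kN·m.

M_n ≈ 807 kN·m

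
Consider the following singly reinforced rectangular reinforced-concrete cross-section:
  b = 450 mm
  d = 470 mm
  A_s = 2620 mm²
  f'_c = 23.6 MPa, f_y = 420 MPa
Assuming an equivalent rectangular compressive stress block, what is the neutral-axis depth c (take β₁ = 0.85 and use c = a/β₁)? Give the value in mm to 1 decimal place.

T = A_s f_y = 2620 × 420 = 1100400 N = 1100.4 kN.
Setting C = 0.85 f'_c a b equal to T: a = 1100400/(0.85 × 23.6 × 450) = 121.901 mm.
With β₁ = 0.85, c = a/β₁ = 121.901/0.85 = 143.4 mm.

c ≈ 143.4 mm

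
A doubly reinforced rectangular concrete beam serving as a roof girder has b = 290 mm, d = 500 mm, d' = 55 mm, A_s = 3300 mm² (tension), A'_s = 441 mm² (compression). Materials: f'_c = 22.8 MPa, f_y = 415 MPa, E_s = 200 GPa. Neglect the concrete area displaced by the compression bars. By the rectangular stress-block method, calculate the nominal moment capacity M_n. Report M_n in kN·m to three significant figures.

M_n ≈ 549 kN·m

Assume both tension and compression steel yield.
Net tension couple steel: A_s − A'_s = 2859 mm².
a = (A_s − A'_s) f_y / (0.85 f'_c b) = 1186485/(0.85 × 22.8 × 290) = 211.11 mm.
c = a/β₁ = 211.11/0.85 = 248.36 mm; ε'_s = 0.003(c − d')/c = 0.0023 ≥ f_y/E_s = 0.0021, so compression steel does yield.
M_n = (A_s − A'_s) f_y (d − a/2) + A'_s f_y (d − d') = [1186485 × (500 − 105.555) + 183015 × (500 − 55)] × 10⁻⁶ = 468.00 + 81.44 = 549.44 kN·m.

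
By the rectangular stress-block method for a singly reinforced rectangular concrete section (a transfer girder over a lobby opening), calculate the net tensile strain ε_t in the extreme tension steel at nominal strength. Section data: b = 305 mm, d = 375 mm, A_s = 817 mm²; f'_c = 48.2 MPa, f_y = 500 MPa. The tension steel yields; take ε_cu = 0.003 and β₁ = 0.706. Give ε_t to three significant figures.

a = A_s f_y/(0.85 f'_c b) = 32.69 mm.
β₁ = 0.706, so c = a/β₁ = 32.69/0.706 = 46.30 mm.
From the linear strain diagram with ε_cu = 0.003: ε_t = 0.003 (d − c)/c = 0.003 × (375 − 46.30)/46.30 = 0.0213.
Since ε_t ≥ 0.005, the section is tension-controlled.

ε_t ≈ 0.0213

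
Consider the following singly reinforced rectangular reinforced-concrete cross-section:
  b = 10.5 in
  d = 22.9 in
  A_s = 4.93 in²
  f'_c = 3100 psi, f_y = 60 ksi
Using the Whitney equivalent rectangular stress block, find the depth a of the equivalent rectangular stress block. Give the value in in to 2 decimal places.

T = A_s f_y = 4.93 × 60 = 295.8 kips.
a = T/(0.85 f'_c b) = 295.8/(0.85 × 3.1 × 10.5) = 10.69 in.

a ≈ 10.69 in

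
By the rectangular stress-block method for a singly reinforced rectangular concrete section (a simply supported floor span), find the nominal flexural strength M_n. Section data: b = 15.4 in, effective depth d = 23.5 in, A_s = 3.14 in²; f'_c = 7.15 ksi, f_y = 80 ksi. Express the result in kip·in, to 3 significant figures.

T = A_s f_y = 3.14 × 80 = 251.2 kips.
a = T/(0.85 f'_c b) = 251.2/(0.85 × 7.15 × 15.4) = 2.684 in.
M_n = T(d − a/2) = 251.2 × (23.5 − 1.342) = 5566.1 kip·in.

M_n ≈ 5570 kip·in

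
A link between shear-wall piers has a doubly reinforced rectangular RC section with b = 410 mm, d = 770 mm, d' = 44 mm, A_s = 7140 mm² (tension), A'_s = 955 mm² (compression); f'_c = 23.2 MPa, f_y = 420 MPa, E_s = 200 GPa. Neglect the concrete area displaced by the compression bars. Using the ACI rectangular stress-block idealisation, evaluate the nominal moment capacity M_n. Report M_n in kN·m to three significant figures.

Assume both tension and compression steel yield.
Net tension couple steel: A_s − A'_s = 6185 mm².
a = (A_s − A'_s) f_y / (0.85 f'_c b) = 2597700/(0.85 × 23.2 × 410) = 321.29 mm.
c = a/β₁ = 321.29/0.85 = 377.99 mm; ε'_s = 0.003(c − d')/c = 0.0027 ≥ f_y/E_s = 0.0021, so compression steel does yield.
M_n = (A_s − A'_s) f_y (d − a/2) + A'_s f_y (d − d') = [2597700 × (770 − 160.645) + 401100 × (770 − 44)] × 10⁻⁶ = 1582.92 + 291.20 = 1874.12 kN·m.

M_n ≈ 1870 kN·m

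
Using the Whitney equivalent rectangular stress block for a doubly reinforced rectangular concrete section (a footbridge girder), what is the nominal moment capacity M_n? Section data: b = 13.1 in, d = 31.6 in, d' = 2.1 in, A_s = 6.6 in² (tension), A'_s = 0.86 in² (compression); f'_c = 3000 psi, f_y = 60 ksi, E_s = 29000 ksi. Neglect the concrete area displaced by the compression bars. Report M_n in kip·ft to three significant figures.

M_n ≈ 886 kip·ft

Assume both steels yield.
a = (A_s − A'_s) f_y/(0.85 f'_c b) = (6.6 − 0.86) × 60/(0.85 × 3 × 13.1) = 10.310 in.
c = a/β₁ = 10.310/0.85 = 12.129 in; ε'_s = 0.003(c − d')/c = 0.0025 ≥ ε_y = 0.0021, so the compression steel yields.
M_n = (A_s − A'_s) f_y (d − a/2) + A'_s f_y (d − d') = 344.4 × (31.6 − 5.155) + 51.6 × (31.6 − 2.1) = 9107.7 + 1522.2 = 10629.9 kip·in = 10629.9/12 = 885.83 kip·ft.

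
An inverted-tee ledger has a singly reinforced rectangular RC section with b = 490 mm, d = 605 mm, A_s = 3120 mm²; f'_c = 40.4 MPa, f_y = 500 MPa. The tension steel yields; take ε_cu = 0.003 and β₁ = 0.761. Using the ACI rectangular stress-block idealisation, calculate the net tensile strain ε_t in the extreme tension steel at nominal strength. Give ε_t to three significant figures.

a = A_s f_y/(0.85 f'_c b) = 92.71 mm.
β₁ = 0.761, so c = a/β₁ = 92.71/0.761 = 121.83 mm.
From the linear strain diagram with ε_cu = 0.003: ε_t = 0.003 (d − c)/c = 0.003 × (605 − 121.83)/121.83 = 0.0119.
Since ε_t ≥ 0.005, the section is tension-controlled.

ε_t ≈ 0.0119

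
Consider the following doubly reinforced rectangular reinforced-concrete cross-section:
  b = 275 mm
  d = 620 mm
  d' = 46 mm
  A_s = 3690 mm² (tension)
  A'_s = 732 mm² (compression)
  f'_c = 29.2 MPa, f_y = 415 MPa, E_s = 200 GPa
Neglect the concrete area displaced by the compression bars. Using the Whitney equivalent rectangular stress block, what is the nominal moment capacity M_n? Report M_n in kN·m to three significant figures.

Assume both tension and compression steel yield.
Net tension couple steel: A_s − A'_s = 2958 mm².
a = (A_s − A'_s) f_y / (0.85 f'_c b) = 1227570/(0.85 × 29.2 × 275) = 179.85 mm.
c = a/β₁ = 179.85/0.841 = 213.85 mm; ε'_s = 0.003(c − d')/c = 0.0024 ≥ f_y/E_s = 0.0021, so compression steel does yield.
M_n = (A_s − A'_s) f_y (d − a/2) + A'_s f_y (d − d') = [1227570 × (620 − 89.925) + 303780 × (620 − 46)] × 10⁻⁶ = 650.70 + 174.37 = 825.07 kN·m.

M_n ≈ 825 kN·m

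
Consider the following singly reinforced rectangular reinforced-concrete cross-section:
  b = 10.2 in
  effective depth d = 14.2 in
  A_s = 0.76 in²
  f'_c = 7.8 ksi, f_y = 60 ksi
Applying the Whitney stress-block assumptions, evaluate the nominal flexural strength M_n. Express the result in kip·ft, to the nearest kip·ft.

M_n ≈ 53 kip·ft

T = A_s f_y = 0.76 × 60 = 45.6 kips.
a = T/(0.85 f'_c b) = 45.6/(0.85 × 7.8 × 10.2) = 0.674 in.
M_n = T(d − a/2) = 45.6 × (14.2 − 0.337) = 632.2 kip·in = 632.2/12 = 52.68 kip·ft.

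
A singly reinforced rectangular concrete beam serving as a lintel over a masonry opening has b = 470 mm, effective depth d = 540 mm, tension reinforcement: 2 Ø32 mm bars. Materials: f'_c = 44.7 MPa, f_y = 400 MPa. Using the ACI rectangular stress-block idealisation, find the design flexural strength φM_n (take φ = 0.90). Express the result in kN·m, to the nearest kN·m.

φM_n ≈ 302 kN·m

A_s = 2 × 804 = 1608 mm².
T = A_s f_y = 1608 × 400 = 643200 N = 643.2 kN.
From C = T: a = T/(0.85 f'_c b) = 643200/(0.85 × 44.7 × 470) = 36.02 mm.
M_n = T(d − a/2) = 643.2 kN × (540 − 18.01) mm = 335.74 kN·m.
φM_n = 0.90 × 335.74 = 302.17 kN·m.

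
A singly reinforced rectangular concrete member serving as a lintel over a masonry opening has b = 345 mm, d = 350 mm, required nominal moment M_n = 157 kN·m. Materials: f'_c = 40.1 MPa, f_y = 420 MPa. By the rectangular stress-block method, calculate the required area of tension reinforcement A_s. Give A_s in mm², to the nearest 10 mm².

A_s ≈ 1130 mm²

With M_n = 0.85 f'_c a b (d − a/2), solve the quadratic for a:
a = d − √(d² − 2M_n/(0.85 f'_c b)) = 350 − √(350² − 2 × 157×10⁶/(0.85 × 40.1 × 345)) = 40.49 mm.
A_s = 0.85 f'_c a b / f_y = 0.85 × 40.1 × 40.49 × 345 / 420 = 1133.7 mm².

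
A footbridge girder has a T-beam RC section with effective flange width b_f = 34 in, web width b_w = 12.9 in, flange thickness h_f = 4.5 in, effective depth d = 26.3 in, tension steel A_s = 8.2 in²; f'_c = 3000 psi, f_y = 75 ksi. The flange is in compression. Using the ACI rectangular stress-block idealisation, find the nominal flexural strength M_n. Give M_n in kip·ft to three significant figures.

M_n ≈ 1130 kip·ft

Tension: T = A_s f_y = 8.2 × 75 = 615 kips.
Try a within the flange: a = T/(0.85 f'_c b_f) = 615/(0.85 × 3 × 34) = 7.093 in.
a = 7.093 > h_f = 4.5 in: the block extends into the web. Split into flange-overhang and web parts.
C_f = 0.85 f'_c (b_f − b_w) h_f = 0.85 × 3 × (34 − 12.9) × 4.5 = 242.1 kips.
Remaining web compression depth: a_w = (T − C_f)/(0.85 f'_c b_w) = (615 − 242.1)/(0.85 × 3 × 12.9) = 11.336 in.
M_n = C_f(d − h_f/2) + (T − C_f)(d − a_w/2) = 242.1 × (26.3 − 2.25) + 372.9 × (26.3 − 5.668) = 5822.5 + 7693.7 = 13516.2 kip·in.
M_n = 13516.2/12 = 1126.35 kip·ft.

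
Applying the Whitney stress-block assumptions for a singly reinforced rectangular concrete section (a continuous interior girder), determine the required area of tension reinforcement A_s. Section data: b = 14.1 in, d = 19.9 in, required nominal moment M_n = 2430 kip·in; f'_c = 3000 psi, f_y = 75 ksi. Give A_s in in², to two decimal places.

From M_n = 0.85 f'_c a b (d − a/2):
a = d − √(d² − 2M_n/(0.85 f'_c b)) = 19.9 − √(19.9² − 2 × 2430/(0.85 × 3 × 14.1)) = 3.749 in.
A_s = 0.85 f'_c a b / f_y = 0.85 × 3 × 3.749 × 14.1 / 75 = 1.797 in².

A_s ≈ 1.80 in²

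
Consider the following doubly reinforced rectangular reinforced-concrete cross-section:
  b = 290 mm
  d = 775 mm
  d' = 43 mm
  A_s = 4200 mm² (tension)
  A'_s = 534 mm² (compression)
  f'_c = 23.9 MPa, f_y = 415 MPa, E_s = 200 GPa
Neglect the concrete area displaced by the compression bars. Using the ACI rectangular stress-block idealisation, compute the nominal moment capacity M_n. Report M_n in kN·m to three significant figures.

Assume both tension and compression steel yield.
Net tension couple steel: A_s − A'_s = 3666 mm².
a = (A_s − A'_s) f_y / (0.85 f'_c b) = 1521390/(0.85 × 23.9 × 290) = 258.24 mm.
c = a/β₁ = 258.24/0.85 = 303.81 mm; ε'_s = 0.003(c − d')/c = 0.0026 ≥ f_y/E_s = 0.0021, so compression steel does yield.
M_n = (A_s − A'_s) f_y (d − a/2) + A'_s f_y (d − d') = [1521390 × (775 − 129.12) + 221610 × (775 − 43)] × 10⁻⁶ = 982.64 + 162.22 = 1144.86 kN·m.

M_n ≈ 1140 kN·m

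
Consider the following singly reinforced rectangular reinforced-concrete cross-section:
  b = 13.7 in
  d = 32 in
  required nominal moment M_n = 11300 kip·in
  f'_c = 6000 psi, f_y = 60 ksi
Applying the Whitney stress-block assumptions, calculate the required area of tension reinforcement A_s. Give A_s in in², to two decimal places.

A_s ≈ 6.44 in²

From M_n = 0.85 f'_c a b (d − a/2):
a = d − √(d² − 2M_n/(0.85 f'_c b)) = 32 − √(32² − 2 × 11300/(0.85 × 6 × 13.7)) = 5.532 in.
A_s = 0.85 f'_c a b / f_y = 0.85 × 6 × 5.532 × 13.7 / 60 = 6.442 in².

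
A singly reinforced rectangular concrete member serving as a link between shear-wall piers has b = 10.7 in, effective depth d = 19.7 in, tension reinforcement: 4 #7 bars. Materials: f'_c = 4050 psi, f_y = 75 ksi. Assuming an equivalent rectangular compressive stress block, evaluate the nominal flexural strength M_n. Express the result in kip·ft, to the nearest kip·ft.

M_n ≈ 259 kip·ft

A_s = 4 × 0.6 = 2.4 in².
T = A_s f_y = 2.4 × 75 = 180 kips.
a = T/(0.85 f'_c b) = 180/(0.85 × 4.05 × 10.7) = 4.887 in.
M_n = T(d − a/2) = 180 × (19.7 − 2.4435) = 3106.2 kip·in = 3106.2/12 = 258.85 kip·ft.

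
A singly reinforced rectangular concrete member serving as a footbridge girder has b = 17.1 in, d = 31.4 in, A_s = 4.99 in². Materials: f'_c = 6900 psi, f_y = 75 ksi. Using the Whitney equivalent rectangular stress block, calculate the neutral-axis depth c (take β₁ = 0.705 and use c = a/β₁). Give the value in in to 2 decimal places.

T = A_s f_y = 4.99 × 75 = 374.25 kips.
a = T/(0.85 f'_c b) = 374.25/(0.85 × 6.9 × 17.1) = 3.7316 in.
With β₁ = 0.705, c = a/β₁ = 3.7316/0.705 = 5.29 in.

c ≈ 5.29 in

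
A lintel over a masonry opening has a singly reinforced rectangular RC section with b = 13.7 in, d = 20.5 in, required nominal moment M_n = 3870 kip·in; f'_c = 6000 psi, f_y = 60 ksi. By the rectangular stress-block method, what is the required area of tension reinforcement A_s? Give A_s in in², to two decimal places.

From M_n = 0.85 f'_c a b (d − a/2):
a = d − √(d² − 2M_n/(0.85 f'_c b)) = 20.5 − √(20.5² − 2 × 3870/(0.85 × 6 × 13.7)) = 2.908 in.
A_s = 0.85 f'_c a b / f_y = 0.85 × 6 × 2.908 × 13.7 / 60 = 3.386 in².

A_s ≈ 3.39 in²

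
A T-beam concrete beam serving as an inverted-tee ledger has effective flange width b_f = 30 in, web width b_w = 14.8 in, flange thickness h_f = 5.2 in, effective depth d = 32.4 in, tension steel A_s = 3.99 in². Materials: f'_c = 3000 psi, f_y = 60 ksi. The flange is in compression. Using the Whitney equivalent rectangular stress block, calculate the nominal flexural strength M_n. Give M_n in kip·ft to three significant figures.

Tension: T = A_s f_y = 3.99 × 60 = 239.4 kips.
Try a within the flange: a = T/(0.85 f'_c b_f) = 239.4/(0.85 × 3 × 30) = 3.129 in.
Since a = 3.129 ≤ h_f = 5.2 in, the stress block lies entirely in the flange; analyse as a rectangular beam of width b_f.
M_n = T(d − a/2) = 239.4 × (32.4 − 1.5645) = 7382.0 kip·in.
M_n = 7382.0/12 = 615.17 kip·ft.

M_n ≈ 615 kip·ft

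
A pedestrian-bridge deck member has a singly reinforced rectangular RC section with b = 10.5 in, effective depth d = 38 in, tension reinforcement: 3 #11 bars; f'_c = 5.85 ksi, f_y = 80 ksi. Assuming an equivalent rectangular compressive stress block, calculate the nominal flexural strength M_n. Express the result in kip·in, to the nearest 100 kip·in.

A_s = 3 × 1.56 = 4.68 in².
T = A_s f_y = 4.68 × 80 = 374.4 kips.
a = T/(0.85 f'_c b) = 374.4/(0.85 × 5.85 × 10.5) = 7.171 in.
M_n = T(d − a/2) = 374.4 × (38 − 3.5855) = 12884.8 kip·in.

M_n ≈ 12900 kip·in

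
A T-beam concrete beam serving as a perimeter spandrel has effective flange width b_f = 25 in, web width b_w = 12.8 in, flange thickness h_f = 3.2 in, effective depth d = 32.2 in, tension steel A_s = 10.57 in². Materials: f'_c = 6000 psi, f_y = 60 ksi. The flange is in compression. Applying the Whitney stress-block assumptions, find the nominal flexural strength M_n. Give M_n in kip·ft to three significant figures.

M_n ≈ 1550 kip·ft

Tension: T = A_s f_y = 10.57 × 60 = 634.2 kips.
Try a within the flange: a = T/(0.85 f'_c b_f) = 634.2/(0.85 × 6 × 25) = 4.974 in.
a = 4.974 > h_f = 3.2 in: the block extends into the web. Split into flange-overhang and web parts.
C_f = 0.85 f'_c (b_f − b_w) h_f = 0.85 × 6 × (25 − 12.8) × 3.2 = 199.1 kips.
Remaining web compression depth: a_w = (T − C_f)/(0.85 f'_c b_w) = (634.2 − 199.1)/(0.85 × 6 × 12.8) = 6.665 in.
M_n = C_f(d − h_f/2) + (T − C_f)(d − a_w/2) = 199.1 × (32.2 − 1.6) + 435.1 × (32.2 − 3.3325) = 6092.5 + 12560.2 = 18652.7 kip·in.
M_n = 18652.7/12 = 1554.39 kip·ft.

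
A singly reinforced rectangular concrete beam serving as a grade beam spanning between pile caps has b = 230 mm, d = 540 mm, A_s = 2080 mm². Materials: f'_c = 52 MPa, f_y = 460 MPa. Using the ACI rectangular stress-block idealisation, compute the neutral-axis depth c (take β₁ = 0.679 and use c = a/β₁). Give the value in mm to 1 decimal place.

c ≈ 138.6 mm

T = A_s f_y = 2080 × 460 = 956800 N = 956.8 kN.
Setting C = 0.85 f'_c a b equal to T: a = 956800/(0.85 × 52 × 230) = 94.118 mm.
With β₁ = 0.679, c = a/β₁ = 94.118/0.679 = 138.6 mm.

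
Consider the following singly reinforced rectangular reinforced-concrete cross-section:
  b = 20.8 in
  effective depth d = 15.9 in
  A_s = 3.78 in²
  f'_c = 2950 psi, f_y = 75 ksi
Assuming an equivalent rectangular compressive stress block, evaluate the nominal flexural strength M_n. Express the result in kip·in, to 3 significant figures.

M_n ≈ 3740 kip·in

T = A_s f_y = 3.78 × 75 = 283.5 kips.
a = T/(0.85 f'_c b) = 283.5/(0.85 × 2.95 × 20.8) = 5.436 in.
M_n = T(d − a/2) = 283.5 × (15.9 − 2.718) = 3737.1 kip·in.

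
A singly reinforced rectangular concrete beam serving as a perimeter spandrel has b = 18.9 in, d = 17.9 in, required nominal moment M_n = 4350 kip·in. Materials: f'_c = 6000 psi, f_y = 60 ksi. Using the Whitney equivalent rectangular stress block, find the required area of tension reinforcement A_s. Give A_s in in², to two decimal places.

From M_n = 0.85 f'_c a b (d − a/2):
a = d − √(d² − 2M_n/(0.85 f'_c b)) = 17.9 − √(17.9² − 2 × 4350/(0.85 × 6 × 18.9)) = 2.729 in.
A_s = 0.85 f'_c a b / f_y = 0.85 × 6 × 2.729 × 18.9 / 60 = 4.384 in².

A_s ≈ 4.38 in²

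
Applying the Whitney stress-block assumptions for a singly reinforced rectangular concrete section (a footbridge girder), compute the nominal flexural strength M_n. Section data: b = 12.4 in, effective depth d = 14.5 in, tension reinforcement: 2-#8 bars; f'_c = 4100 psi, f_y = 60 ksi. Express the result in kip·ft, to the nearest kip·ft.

A_s = 2 × 0.79 = 1.58 in².
T = A_s f_y = 1.58 × 60 = 94.8 kips.
a = T/(0.85 f'_c b) = 94.8/(0.85 × 4.1 × 12.4) = 2.194 in.
M_n = T(d − a/2) = 94.8 × (14.5 − 1.097) = 1270.6 kip·in = 1270.6/12 = 105.88 kip·ft.

M_n ≈ 106 kip·ft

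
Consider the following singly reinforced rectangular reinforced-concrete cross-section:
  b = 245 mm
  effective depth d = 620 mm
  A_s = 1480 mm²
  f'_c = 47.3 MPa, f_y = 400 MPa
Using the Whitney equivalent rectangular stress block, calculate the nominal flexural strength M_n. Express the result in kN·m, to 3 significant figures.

T = A_s f_y = 1480 × 400 = 592000 N = 592 kN.
From C = T: a = T/(0.85 f'_c b) = 592000/(0.85 × 47.3 × 245) = 60.10 mm.
M_n = T(d − a/2) = 592 kN × (620 − 30.05) mm = 349.25 kN·m.

M_n ≈ 349 kN·m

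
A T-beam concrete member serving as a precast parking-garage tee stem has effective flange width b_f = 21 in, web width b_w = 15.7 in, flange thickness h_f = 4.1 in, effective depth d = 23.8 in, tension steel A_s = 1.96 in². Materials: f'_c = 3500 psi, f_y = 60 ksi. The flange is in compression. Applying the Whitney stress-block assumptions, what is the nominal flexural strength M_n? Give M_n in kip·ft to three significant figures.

M_n ≈ 224 kip·ft

Tension: T = A_s f_y = 1.96 × 60 = 117.6 kips.
Try a within the flange: a = T/(0.85 f'_c b_f) = 117.6/(0.85 × 3.5 × 21) = 1.882 in.
Since a = 1.882 ≤ h_f = 4.1 in, the stress block lies entirely in the flange; analyse as a rectangular beam of width b_f.
M_n = T(d − a/2) = 117.6 × (23.8 − 0.941) = 2688.2 kip·in.
M_n = 2688.2/12 = 224.02 kip·ft.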